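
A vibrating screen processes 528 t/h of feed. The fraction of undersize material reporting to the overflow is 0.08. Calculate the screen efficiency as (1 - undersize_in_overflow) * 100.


Screen efficiency = (1 - fraction of undersize in overflow) * 100
= (1 - 0.08) * 100
= 0.92 * 100
= 92.0%

92.0%


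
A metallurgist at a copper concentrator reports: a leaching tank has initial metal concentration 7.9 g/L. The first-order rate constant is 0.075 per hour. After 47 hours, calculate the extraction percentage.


97.0548%

Compute the exponent:
-k * t = -0.075 * 47 = -3.525
Remaining concentration:
C = 7.9 * exp(-3.525)
= 7.9 * 0.02945180737
= 0.2326692782 g/L
Extracted = 7.9 - 0.2326692782 = 7.667330722 g/L
Extraction % = 7.667330722 / 7.9 * 100
= 97.0548%


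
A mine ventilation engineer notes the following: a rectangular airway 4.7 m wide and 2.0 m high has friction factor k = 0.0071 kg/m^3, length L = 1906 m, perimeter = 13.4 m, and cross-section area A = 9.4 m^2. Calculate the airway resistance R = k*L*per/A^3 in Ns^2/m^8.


Compute the numerator:
k * L * per = 0.0071 * 1906 * 13.4
= 181.33684
Compute the denominator:
A^3 = 9.4^3 = 830.584
Resistance:
R = 181.33684 / 830.584
= 0.2183 Ns^2/m^8

0.2183 Ns^2/m^8


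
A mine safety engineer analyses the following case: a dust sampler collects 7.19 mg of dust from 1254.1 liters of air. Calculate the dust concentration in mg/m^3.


5.7332 mg/m^3

Convert liters to m^3: 1 m^3 = 1000 L
Concentration = mass / volume * 1000
= 7.19 / 1254.1 * 1000
= 0.00573319512 * 1000
= 5.7332 mg/m^3


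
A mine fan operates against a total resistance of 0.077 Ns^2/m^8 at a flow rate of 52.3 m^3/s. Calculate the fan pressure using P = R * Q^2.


Compute Q^2:
Q^2 = 52.3^2 = 2735.29
Compute pressure:
P = R * Q^2 = 0.077 * 2735.29
= 210.6173 Pa

210.6173 Pa


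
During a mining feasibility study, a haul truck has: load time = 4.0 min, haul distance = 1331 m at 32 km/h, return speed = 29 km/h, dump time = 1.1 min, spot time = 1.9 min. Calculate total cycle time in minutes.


12.2494 min

Convert haul speed to m/min: 32 * 1000/60 = 533.3333333 m/min
Haul time = 1331 / 533.3333333 = 2.495625 min
Convert return speed to m/min: 29 * 1000/60 = 483.3333333 m/min
Return time = 1331 / 483.3333333 = 2.753793103 min
Total cycle time:
= 4.0 + 2.495625 + 1.1 + 2.753793103 + 1.9
= 12.2494 min


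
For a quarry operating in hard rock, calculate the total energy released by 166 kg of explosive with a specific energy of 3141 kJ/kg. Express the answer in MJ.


521.406 MJ

Energy = mass * specific_energy / 1000
= 166 * 3141 / 1000
= 521406 / 1000
= 521.406 MJ


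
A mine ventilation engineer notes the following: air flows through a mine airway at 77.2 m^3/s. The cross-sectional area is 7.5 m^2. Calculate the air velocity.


Velocity = flow rate / cross-sectional area
= 77.2 / 7.5
= 10.2933 m/s

10.2933 m/s


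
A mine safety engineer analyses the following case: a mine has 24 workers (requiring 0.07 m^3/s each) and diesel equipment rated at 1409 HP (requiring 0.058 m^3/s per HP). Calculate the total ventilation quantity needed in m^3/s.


83.402 m^3/s

Airflow for workers:
Q_people = 24 * 0.07 = 1.68 m^3/s
Airflow for diesel equipment:
Q_diesel = 1409 * 0.058 = 81.722 m^3/s
Total ventilation:
Q_total = 1.68 + 81.722
= 83.402 m^3/s


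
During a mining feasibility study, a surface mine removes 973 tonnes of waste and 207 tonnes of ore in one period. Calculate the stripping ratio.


4.7005

Stripping ratio = waste tonnage / ore tonnage
= 973 / 207
= 4.7005


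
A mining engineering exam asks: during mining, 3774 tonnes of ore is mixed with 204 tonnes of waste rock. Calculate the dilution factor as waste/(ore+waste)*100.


5.1282%

Total material = ore + waste
= 3774 + 204 = 3978 tonnes
Dilution = waste / total * 100
= 204 / 3978 * 100
= 0.05128205128 * 100
= 5.1282%


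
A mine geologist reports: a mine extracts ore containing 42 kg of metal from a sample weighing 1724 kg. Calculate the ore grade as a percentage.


2.4362%

Ore grade = (metal mass / ore mass) * 100
= (42 / 1724) * 100
= 0.02436194896 * 100
= 2.4362%


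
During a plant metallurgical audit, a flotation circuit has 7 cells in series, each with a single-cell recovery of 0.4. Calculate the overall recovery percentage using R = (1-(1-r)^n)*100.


Complement of single-cell recovery:
1 - r = 1 - 0.4 = 0.6
Raise to power n:
(1 - r)^7 = 0.6^7 = 0.0279936
Overall recovery:
R = (1 - 0.0279936) * 100
= 97.2006%

97.2006%


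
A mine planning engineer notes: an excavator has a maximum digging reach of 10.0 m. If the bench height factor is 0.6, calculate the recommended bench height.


Bench height = reach * factor
= 10.0 * 0.6
= 6.0 m

6.0 m


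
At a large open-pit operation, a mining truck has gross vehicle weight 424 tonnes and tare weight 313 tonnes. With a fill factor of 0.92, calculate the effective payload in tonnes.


102.12 tonnes

Maximum payload = gross - tare
= 424 - 313 = 111 tonnes
Effective payload = max payload * fill factor
= 111 * 0.92
= 102.12 tonnes


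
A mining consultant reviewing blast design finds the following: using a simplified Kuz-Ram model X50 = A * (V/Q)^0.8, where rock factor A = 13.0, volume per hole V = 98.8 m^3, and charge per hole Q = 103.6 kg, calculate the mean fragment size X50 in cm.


Compute V/Q:
V/Q = 98.8 / 103.6 = 0.9536679537
Raise to the power 0.8:
(V/Q)^0.8 = 0.9536679537^0.8 = 0.962759364
Multiply by A:
X50 = 13.0 * 0.962759364
= 12.5159 cm

12.5159 cm


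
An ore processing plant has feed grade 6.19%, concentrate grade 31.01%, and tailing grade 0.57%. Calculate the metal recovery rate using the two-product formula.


Using the two-product formula:
R = 100 * c * (f - t) / (f * (c - t))
Numerator = 100 * 31.01 * (6.19 - 0.57)
= 100 * 31.01 * 5.62
= 17427.62
Denominator = 6.19 * (31.01 - 0.57)
= 6.19 * 30.44
= 188.4236
R = 17427.62 / 188.4236
= 92.4917%

92.4917%


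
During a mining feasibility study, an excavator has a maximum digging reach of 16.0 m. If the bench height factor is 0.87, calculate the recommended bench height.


13.92 m

Bench height = reach * factor
= 16.0 * 0.87
= 13.92 m


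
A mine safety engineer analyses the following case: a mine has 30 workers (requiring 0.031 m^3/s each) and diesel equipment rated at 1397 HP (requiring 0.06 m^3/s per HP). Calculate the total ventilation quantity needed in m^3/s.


84.75 m^3/s

Airflow for workers:
Q_people = 30 * 0.031 = 0.93 m^3/s
Airflow for diesel equipment:
Q_diesel = 1397 * 0.06 = 83.82 m^3/s
Total ventilation:
Q_total = 0.93 + 83.82
= 84.75 m^3/s


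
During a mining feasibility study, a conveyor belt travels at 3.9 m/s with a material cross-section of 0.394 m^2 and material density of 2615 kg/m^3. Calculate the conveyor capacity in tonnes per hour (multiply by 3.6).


Volumetric flow = speed * area
= 3.9 * 0.394 = 1.5366 m^3/s
Mass flow = volumetric * density
= 1.5366 * 2615 = 4018.209 kg/s
Convert to t/h: multiply by 3.6
Capacity = 4018.209 * 3.6
= 14465.5524 t/h

14465.5524 t/h


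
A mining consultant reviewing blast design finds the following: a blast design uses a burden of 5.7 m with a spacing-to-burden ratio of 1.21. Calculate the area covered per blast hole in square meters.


First, find the spacing:
Spacing = burden * ratio = 5.7 * 1.21
= 6.897 m
Then, calculate the area:
Area = burden * spacing = 5.7 * 6.897
= 39.3129 m^2

39.3129 m^2


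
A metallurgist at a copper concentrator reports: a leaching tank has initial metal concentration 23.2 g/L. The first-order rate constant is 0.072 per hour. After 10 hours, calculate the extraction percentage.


51.3248%

Compute the exponent:
-k * t = -0.072 * 10 = -0.72
Remaining concentration:
C = 23.2 * exp(-0.72)
= 23.2 * 0.486752256
= 11.29265234 g/L
Extracted = 23.2 - 11.29265234 = 11.90734766 g/L
Extraction % = 11.90734766 / 23.2 * 100
= 51.3248%


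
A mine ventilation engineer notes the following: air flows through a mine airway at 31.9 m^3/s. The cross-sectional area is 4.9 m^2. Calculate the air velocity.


Velocity = flow rate / cross-sectional area
= 31.9 / 4.9
= 6.5102 m/s

6.5102 m/s


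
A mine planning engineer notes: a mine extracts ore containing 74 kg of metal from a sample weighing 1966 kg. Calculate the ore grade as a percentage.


Ore grade = (metal mass / ore mass) * 100
= (74 / 1966) * 100
= 0.03763987792 * 100
= 3.764%

3.764%


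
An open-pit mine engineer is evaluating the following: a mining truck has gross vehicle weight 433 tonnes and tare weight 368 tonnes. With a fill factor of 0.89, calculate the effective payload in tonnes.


57.85 tonnes

Maximum payload = gross - tare
= 433 - 368 = 65 tonnes
Effective payload = max payload * fill factor
= 65 * 0.89
= 57.85 tonnes


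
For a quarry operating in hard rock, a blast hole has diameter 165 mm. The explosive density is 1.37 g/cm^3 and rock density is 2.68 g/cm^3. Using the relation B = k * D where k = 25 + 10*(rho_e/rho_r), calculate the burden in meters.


4.9685 m

First, compute k:
rho_e / rho_r = 1.37 / 2.68 = 0.5111940299
k = 25 + 10 * 0.5111940299 = 30.1119403
Then, compute burden:
B = k * D / 1000 = 30.1119403 * 165 / 1000
= 4968.470149 / 1000
= 4.9685 m


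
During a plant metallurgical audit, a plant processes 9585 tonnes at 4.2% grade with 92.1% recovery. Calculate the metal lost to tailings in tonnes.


31.803 tonnes

Total metal in feed:
= 9585 * 4.2 / 100 = 402.57 tonnes
Metal recovered:
= 402.57 * 92.1 / 100 = 370.76697 tonnes
Metal lost to tailings:
= 402.57 - 370.76697
= 31.803 tonnes


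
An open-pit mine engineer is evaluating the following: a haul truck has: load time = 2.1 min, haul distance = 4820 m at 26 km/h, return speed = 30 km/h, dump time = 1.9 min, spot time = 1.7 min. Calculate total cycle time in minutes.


Convert haul speed to m/min: 26 * 1000/60 = 433.3333333 m/min
Haul time = 4820 / 433.3333333 = 11.12307692 min
Convert return speed to m/min: 30 * 1000/60 = 500 m/min
Return time = 4820 / 500 = 9.64 min
Total cycle time:
= 2.1 + 11.12307692 + 1.9 + 9.64 + 1.7
= 26.4631 min

26.4631 min


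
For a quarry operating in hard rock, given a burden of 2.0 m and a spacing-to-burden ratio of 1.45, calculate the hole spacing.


2.9 m

Spacing = burden * ratio
= 2.0 * 1.45
= 2.9 m


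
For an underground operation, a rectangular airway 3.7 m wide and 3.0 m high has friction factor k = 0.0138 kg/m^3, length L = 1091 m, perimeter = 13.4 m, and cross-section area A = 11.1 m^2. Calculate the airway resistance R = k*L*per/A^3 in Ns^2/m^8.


0.1475 Ns^2/m^8

Compute the numerator:
k * L * per = 0.0138 * 1091 * 13.4
= 201.74772
Compute the denominator:
A^3 = 11.1^3 = 1367.631
Resistance:
R = 201.74772 / 1367.631
= 0.1475 Ns^2/m^8


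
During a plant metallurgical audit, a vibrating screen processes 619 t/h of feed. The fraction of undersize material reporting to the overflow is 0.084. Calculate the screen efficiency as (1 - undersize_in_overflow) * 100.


Screen efficiency = (1 - fraction of undersize in overflow) * 100
= (1 - 0.084) * 100
= 0.916 * 100
= 91.6%

91.6%


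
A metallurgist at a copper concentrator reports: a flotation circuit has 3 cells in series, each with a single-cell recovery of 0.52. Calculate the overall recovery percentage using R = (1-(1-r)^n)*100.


88.9408%

Complement of single-cell recovery:
1 - r = 1 - 0.52 = 0.48
Raise to power n:
(1 - r)^3 = 0.48^3 = 0.110592
Overall recovery:
R = (1 - 0.110592) * 100
= 88.9408%


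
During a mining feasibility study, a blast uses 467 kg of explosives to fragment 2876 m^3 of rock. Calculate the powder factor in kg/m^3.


0.1624 kg/m^3

Powder factor = explosive mass / rock volume
= 467 / 2876
= 0.1624 kg/m^3


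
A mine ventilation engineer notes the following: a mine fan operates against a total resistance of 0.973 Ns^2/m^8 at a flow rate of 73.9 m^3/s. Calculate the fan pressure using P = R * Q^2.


5313.7573 Pa

Compute Q^2:
Q^2 = 73.9^2 = 5461.21
Compute pressure:
P = R * Q^2 = 0.973 * 5461.21
= 5313.7573 Pa


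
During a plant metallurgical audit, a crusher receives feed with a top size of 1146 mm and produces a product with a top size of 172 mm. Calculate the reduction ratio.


Reduction ratio = feed size / product size
= 1146 / 172
= 6.6628

6.6628


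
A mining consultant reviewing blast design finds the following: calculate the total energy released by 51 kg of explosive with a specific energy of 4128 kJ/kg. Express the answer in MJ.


210.528 MJ

Energy = mass * specific_energy / 1000
= 51 * 4128 / 1000
= 210528 / 1000
= 210.528 MJ


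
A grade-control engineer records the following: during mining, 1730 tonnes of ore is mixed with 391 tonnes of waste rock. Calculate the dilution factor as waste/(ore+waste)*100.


Total material = ore + waste
= 1730 + 391 = 2121 tonnes
Dilution = waste / total * 100
= 391 / 2121 * 100
= 0.1843470061 * 100
= 18.4347%

18.4347%


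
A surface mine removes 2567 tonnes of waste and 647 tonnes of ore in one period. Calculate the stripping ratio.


3.9675

Stripping ratio = waste tonnage / ore tonnage
= 2567 / 647
= 3.9675


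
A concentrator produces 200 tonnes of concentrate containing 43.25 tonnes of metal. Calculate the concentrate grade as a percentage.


21.625%

Grade = (metal in concentrate / concentrate mass) * 100
= (43.25 / 200) * 100
= 0.21625 * 100
= 21.625%


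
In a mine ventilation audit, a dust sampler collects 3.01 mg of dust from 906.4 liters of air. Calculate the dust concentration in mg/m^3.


3.3208 mg/m^3

Convert liters to m^3: 1 m^3 = 1000 L
Concentration = mass / volume * 1000
= 3.01 / 906.4 * 1000
= 0.003320829656 * 1000
= 3.3208 mg/m^3


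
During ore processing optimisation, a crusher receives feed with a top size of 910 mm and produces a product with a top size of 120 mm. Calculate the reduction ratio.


Reduction ratio = feed size / product size
= 910 / 120
= 7.5833

7.5833


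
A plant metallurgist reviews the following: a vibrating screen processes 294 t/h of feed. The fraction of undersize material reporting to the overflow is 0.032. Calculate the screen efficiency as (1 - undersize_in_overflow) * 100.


Screen efficiency = (1 - fraction of undersize in overflow) * 100
= (1 - 0.032) * 100
= 0.968 * 100
= 96.8%

96.8%


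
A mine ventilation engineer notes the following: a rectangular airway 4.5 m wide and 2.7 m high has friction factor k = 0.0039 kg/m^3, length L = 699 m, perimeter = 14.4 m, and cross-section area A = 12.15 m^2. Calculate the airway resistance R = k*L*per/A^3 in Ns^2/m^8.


Compute the numerator:
k * L * per = 0.0039 * 699 * 14.4
= 39.25584
Compute the denominator:
A^3 = 12.15^3 = 1793.613375
Resistance:
R = 39.25584 / 1793.613375
= 0.0219 Ns^2/m^8

0.0219 Ns^2/m^8


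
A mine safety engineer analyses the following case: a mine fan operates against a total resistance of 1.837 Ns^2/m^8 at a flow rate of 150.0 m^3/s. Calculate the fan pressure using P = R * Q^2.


41332.5 Pa

Compute Q^2:
Q^2 = 150.0^2 = 22500.0
Compute pressure:
P = R * Q^2 = 1.837 * 22500.0
= 41332.5 Pa


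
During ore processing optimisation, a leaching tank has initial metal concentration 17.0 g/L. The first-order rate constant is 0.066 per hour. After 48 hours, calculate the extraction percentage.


Compute the exponent:
-k * t = -0.066 * 48 = -3.168
Remaining concentration:
C = 17.0 * exp(-3.168)
= 17.0 * 0.04208768916
= 0.7154907158 g/L
Extracted = 17.0 - 0.7154907158 = 16.28450928 g/L
Extraction % = 16.28450928 / 17.0 * 100
= 95.7912%

95.7912%


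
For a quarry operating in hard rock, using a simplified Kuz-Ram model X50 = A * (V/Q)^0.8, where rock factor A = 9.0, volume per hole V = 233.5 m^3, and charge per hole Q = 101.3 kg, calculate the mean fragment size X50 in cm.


Compute V/Q:
V/Q = 233.5 / 101.3 = 2.305034551
Raise to the power 0.8:
(V/Q)^0.8 = 2.305034551^0.8 = 1.950482022
Multiply by A:
X50 = 9.0 * 1.950482022
= 17.5543 cm

17.5543 cm


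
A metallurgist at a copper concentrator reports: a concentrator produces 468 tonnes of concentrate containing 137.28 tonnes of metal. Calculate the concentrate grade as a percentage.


Grade = (metal in concentrate / concentrate mass) * 100
= (137.28 / 468) * 100
= 0.2933333333 * 100
= 29.3333%

29.3333%


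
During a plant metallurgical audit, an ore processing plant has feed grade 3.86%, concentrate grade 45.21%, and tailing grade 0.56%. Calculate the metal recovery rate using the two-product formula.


86.5645%

Using the two-product formula:
R = 100 * c * (f - t) / (f * (c - t))
Numerator = 100 * 45.21 * (3.86 - 0.56)
= 100 * 45.21 * 3.3
= 14919.3
Denominator = 3.86 * (45.21 - 0.56)
= 3.86 * 44.65
= 172.349
R = 14919.3 / 172.349
= 86.5645%


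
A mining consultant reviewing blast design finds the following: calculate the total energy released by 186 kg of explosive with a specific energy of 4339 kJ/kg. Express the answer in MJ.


807.054 MJ

Energy = mass * specific_energy / 1000
= 186 * 4339 / 1000
= 807054 / 1000
= 807.054 MJ


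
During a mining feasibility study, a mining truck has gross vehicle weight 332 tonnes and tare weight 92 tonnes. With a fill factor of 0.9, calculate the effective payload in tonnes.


Maximum payload = gross - tare
= 332 - 92 = 240 tonnes
Effective payload = max payload * fill factor
= 240 * 0.9
= 216.0 tonnes

216.0 tonnes


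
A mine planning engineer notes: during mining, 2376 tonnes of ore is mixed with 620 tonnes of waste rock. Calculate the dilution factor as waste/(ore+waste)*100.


Total material = ore + waste
= 2376 + 620 = 2996 tonnes
Dilution = waste / total * 100
= 620 / 2996 * 100
= 0.2069425901 * 100
= 20.6943%

20.6943%


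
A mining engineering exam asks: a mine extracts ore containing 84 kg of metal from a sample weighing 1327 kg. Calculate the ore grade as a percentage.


Ore grade = (metal mass / ore mass) * 100
= (84 / 1327) * 100
= 0.06330067822 * 100
= 6.3301%

6.3301%


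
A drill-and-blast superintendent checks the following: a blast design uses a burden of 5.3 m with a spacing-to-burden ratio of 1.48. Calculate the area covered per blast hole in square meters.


41.5732 m^2

First, find the spacing:
Spacing = burden * ratio = 5.3 * 1.48
= 7.844 m
Then, calculate the area:
Area = burden * spacing = 5.3 * 7.844
= 41.5732 m^2


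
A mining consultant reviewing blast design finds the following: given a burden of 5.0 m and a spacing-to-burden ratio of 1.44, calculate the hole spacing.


Spacing = burden * ratio
= 5.0 * 1.44
= 7.2 m

7.2 m


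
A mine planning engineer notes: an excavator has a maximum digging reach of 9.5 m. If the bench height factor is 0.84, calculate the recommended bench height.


Bench height = reach * factor
= 9.5 * 0.84
= 7.98 m

7.98 m


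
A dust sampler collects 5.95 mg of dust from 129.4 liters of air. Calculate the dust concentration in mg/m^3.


Convert liters to m^3: 1 m^3 = 1000 L
Concentration = mass / volume * 1000
= 5.95 / 129.4 * 1000
= 0.04598145286 * 1000
= 45.9815 mg/m^3

45.9815 mg/m^3


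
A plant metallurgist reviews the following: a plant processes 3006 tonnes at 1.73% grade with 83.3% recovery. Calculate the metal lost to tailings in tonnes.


8.6846 tonnes

Total metal in feed:
= 3006 * 1.73 / 100 = 52.0038 tonnes
Metal recovered:
= 52.0038 * 83.3 / 100 = 43.3191654 tonnes
Metal lost to tailings:
= 52.0038 - 43.3191654
= 8.6846 tonnes


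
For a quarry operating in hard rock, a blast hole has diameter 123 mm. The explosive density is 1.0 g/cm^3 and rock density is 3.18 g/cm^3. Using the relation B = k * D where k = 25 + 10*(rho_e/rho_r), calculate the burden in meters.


First, compute k:
rho_e / rho_r = 1.0 / 3.18 = 0.3144654088
k = 25 + 10 * 0.3144654088 = 28.14465409
Then, compute burden:
B = k * D / 1000 = 28.14465409 * 123 / 1000
= 3461.792453 / 1000
= 3.4618 m

3.4618 m


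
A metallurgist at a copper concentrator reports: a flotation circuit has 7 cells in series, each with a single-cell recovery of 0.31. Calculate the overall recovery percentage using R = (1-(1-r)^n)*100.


Complement of single-cell recovery:
1 - r = 1 - 0.31 = 0.69
Raise to power n:
(1 - r)^7 = 0.69^7 = 0.07446353253
Overall recovery:
R = (1 - 0.07446353253) * 100
= 92.5536%

92.5536%


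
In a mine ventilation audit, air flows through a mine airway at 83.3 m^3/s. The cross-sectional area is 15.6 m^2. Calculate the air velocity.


5.3397 m/s

Velocity = flow rate / cross-sectional area
= 83.3 / 15.6
= 5.3397 m/s


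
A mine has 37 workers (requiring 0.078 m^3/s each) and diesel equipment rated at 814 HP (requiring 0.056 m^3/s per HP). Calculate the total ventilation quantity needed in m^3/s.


Airflow for workers:
Q_people = 37 * 0.078 = 2.886 m^3/s
Airflow for diesel equipment:
Q_diesel = 814 * 0.056 = 45.584 m^3/s
Total ventilation:
Q_total = 2.886 + 45.584
= 48.47 m^3/s

48.47 m^3/s


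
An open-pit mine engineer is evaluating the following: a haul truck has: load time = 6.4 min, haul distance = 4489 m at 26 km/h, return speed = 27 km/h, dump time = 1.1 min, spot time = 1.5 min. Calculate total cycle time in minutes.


Convert haul speed to m/min: 26 * 1000/60 = 433.3333333 m/min
Haul time = 4489 / 433.3333333 = 10.35923077 min
Convert return speed to m/min: 27 * 1000/60 = 450 m/min
Return time = 4489 / 450 = 9.975555556 min
Total cycle time:
= 6.4 + 10.35923077 + 1.1 + 9.975555556 + 1.5
= 29.3348 min

29.3348 min


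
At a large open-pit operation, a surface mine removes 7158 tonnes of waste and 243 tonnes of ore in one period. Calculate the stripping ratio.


29.4568

Stripping ratio = waste tonnage / ore tonnage
= 7158 / 243
= 29.4568


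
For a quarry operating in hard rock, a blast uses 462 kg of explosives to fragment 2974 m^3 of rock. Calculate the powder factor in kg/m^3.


0.1553 kg/m^3

Powder factor = explosive mass / rock volume
= 462 / 2974
= 0.1553 kg/m^3


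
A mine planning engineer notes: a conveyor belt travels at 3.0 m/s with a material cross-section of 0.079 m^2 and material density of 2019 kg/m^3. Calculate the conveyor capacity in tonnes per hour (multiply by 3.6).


1722.6108 t/h

Volumetric flow = speed * area
= 3.0 * 0.079 = 0.237 m^3/s
Mass flow = volumetric * density
= 0.237 * 2019 = 478.503 kg/s
Convert to t/h: multiply by 3.6
Capacity = 478.503 * 3.6
= 1722.6108 t/h


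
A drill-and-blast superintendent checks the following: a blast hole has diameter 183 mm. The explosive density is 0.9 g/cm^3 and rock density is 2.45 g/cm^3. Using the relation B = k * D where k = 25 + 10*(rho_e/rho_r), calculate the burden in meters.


First, compute k:
rho_e / rho_r = 0.9 / 2.45 = 0.3673469388
k = 25 + 10 * 0.3673469388 = 28.67346939
Then, compute burden:
B = k * D / 1000 = 28.67346939 * 183 / 1000
= 5247.244898 / 1000
= 5.2472 m

5.2472 m


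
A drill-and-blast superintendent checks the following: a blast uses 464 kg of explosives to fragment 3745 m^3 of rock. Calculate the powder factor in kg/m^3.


0.1239 kg/m^3

Powder factor = explosive mass / rock volume
= 464 / 3745
= 0.1239 kg/m^3


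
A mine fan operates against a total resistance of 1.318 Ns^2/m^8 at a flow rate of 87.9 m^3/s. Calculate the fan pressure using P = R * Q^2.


Compute Q^2:
Q^2 = 87.9^2 = 7726.41
Compute pressure:
P = R * Q^2 = 1.318 * 7726.41
= 10183.4084 Pa

10183.4084 Pa


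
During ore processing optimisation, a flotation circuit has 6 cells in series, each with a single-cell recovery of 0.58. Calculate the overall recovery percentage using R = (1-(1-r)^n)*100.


Complement of single-cell recovery:
1 - r = 1 - 0.58 = 0.42
Raise to power n:
(1 - r)^6 = 0.42^6 = 0.005489031744
Overall recovery:
R = (1 - 0.005489031744) * 100
= 99.4511%

99.4511%


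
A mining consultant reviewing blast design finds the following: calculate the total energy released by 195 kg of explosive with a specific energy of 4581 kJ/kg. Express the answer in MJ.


Energy = mass * specific_energy / 1000
= 195 * 4581 / 1000
= 893295 / 1000
= 893.295 MJ

893.295 MJ


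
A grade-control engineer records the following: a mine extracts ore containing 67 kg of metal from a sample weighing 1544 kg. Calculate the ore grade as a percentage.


4.3394%

Ore grade = (metal mass / ore mass) * 100
= (67 / 1544) * 100
= 0.04339378238 * 100
= 4.3394%


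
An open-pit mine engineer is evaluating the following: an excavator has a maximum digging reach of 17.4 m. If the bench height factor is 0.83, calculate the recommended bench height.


14.442 m

Bench height = reach * factor
= 17.4 * 0.83
= 14.442 m


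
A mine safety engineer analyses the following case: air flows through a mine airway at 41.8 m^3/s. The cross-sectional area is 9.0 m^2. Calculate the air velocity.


Velocity = flow rate / cross-sectional area
= 41.8 / 9.0
= 4.6444 m/s

4.6444 m/s


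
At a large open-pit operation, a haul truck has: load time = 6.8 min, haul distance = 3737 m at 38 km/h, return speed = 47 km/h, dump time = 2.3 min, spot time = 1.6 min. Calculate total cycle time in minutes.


21.3712 min

Convert haul speed to m/min: 38 * 1000/60 = 633.3333333 m/min
Haul time = 3737 / 633.3333333 = 5.900526316 min
Convert return speed to m/min: 47 * 1000/60 = 783.3333333 m/min
Return time = 3737 / 783.3333333 = 4.770638298 min
Total cycle time:
= 6.8 + 5.900526316 + 2.3 + 4.770638298 + 1.6
= 21.3712 min


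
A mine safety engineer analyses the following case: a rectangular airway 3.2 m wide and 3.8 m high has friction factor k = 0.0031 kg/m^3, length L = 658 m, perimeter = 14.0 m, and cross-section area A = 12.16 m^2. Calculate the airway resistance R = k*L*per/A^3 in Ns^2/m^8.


Compute the numerator:
k * L * per = 0.0031 * 658 * 14.0
= 28.5572
Compute the denominator:
A^3 = 12.16^3 = 1798.045696
Resistance:
R = 28.5572 / 1798.045696
= 0.0159 Ns^2/m^8

0.0159 Ns^2/m^8


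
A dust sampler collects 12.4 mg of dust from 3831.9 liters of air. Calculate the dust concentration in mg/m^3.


3.236 mg/m^3

Convert liters to m^3: 1 m^3 = 1000 L
Concentration = mass / volume * 1000
= 12.4 / 3831.9 * 1000
= 0.003235992589 * 1000
= 3.236 mg/m^3


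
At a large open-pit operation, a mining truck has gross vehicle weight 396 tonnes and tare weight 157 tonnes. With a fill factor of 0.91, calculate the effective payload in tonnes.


Maximum payload = gross - tare
= 396 - 157 = 239 tonnes
Effective payload = max payload * fill factor
= 239 * 0.91
= 217.49 tonnes

217.49 tonnes


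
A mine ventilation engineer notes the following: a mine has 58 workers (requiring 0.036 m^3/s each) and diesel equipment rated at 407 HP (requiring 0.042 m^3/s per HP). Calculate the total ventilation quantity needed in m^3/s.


19.182 m^3/s

Airflow for workers:
Q_people = 58 * 0.036 = 2.088 m^3/s
Airflow for diesel equipment:
Q_diesel = 407 * 0.042 = 17.094 m^3/s
Total ventilation:
Q_total = 2.088 + 17.094
= 19.182 m^3/s


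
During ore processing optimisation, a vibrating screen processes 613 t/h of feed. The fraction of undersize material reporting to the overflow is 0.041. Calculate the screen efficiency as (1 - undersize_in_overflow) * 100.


Screen efficiency = (1 - fraction of undersize in overflow) * 100
= (1 - 0.041) * 100
= 0.959 * 100
= 95.9%

95.9%


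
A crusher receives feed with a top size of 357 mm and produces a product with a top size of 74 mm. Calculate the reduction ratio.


Reduction ratio = feed size / product size
= 357 / 74
= 4.8243

4.8243


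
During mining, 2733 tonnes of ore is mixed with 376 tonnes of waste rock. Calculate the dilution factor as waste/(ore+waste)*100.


12.0939%

Total material = ore + waste
= 2733 + 376 = 3109 tonnes
Dilution = waste / total * 100
= 376 / 3109 * 100
= 0.1209392087 * 100
= 12.0939%


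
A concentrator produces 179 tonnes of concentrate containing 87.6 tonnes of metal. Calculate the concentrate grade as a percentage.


Grade = (metal in concentrate / concentrate mass) * 100
= (87.6 / 179) * 100
= 0.4893854749 * 100
= 48.9385%

48.9385%


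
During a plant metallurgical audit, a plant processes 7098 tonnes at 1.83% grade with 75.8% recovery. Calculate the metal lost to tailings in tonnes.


31.4342 tonnes

Total metal in feed:
= 7098 * 1.83 / 100 = 129.8934 tonnes
Metal recovered:
= 129.8934 * 75.8 / 100 = 98.4591972 tonnes
Metal lost to tailings:
= 129.8934 - 98.4591972
= 31.4342 tonnes


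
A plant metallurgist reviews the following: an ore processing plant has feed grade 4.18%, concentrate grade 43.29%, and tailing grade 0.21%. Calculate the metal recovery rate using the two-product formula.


95.4391%

Using the two-product formula:
R = 100 * c * (f - t) / (f * (c - t))
Numerator = 100 * 43.29 * (4.18 - 0.21)
= 100 * 43.29 * 3.97
= 17186.13
Denominator = 4.18 * (43.29 - 0.21)
= 4.18 * 43.08
= 180.0744
R = 17186.13 / 180.0744
= 95.4391%


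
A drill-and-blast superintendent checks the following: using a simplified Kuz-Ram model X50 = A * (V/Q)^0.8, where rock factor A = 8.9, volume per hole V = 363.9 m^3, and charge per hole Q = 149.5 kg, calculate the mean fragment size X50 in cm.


Compute V/Q:
V/Q = 363.9 / 149.5 = 2.434113712
Raise to the power 0.8:
(V/Q)^0.8 = 2.434113712^0.8 = 2.037383058
Multiply by A:
X50 = 8.9 * 2.037383058
= 18.1327 cm

18.1327 cm


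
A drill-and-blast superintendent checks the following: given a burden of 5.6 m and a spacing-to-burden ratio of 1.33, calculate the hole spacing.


7.448 m

Spacing = burden * ratio
= 5.6 * 1.33
= 7.448 m


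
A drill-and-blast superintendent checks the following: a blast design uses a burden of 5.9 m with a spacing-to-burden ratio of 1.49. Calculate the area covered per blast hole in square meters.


First, find the spacing:
Spacing = burden * ratio = 5.9 * 1.49
= 8.791 m
Then, calculate the area:
Area = burden * spacing = 5.9 * 8.791
= 51.8669 m^2

51.8669 m^2


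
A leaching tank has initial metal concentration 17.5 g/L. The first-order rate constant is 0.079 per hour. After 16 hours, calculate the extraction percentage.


Compute the exponent:
-k * t = -0.079 * 16 = -1.264
Remaining concentration:
C = 17.5 * exp(-1.264)
= 17.5 * 0.2825216766
= 4.944129341 g/L
Extracted = 17.5 - 4.944129341 = 12.55587066 g/L
Extraction % = 12.55587066 / 17.5 * 100
= 71.7478%

71.7478%


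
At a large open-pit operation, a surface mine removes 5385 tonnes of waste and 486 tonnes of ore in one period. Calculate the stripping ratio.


Stripping ratio = waste tonnage / ore tonnage
= 5385 / 486
= 11.0802

11.0802


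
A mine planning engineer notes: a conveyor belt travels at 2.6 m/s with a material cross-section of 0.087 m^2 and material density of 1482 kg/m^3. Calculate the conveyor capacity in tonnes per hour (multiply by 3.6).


1206.8222 t/h

Volumetric flow = speed * area
= 2.6 * 0.087 = 0.2262 m^3/s
Mass flow = volumetric * density
= 0.2262 * 1482 = 335.2284 kg/s
Convert to t/h: multiply by 3.6
Capacity = 335.2284 * 3.6
= 1206.8222 t/h


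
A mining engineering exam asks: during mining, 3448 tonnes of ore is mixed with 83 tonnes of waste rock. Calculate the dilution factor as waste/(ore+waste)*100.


Total material = ore + waste
= 3448 + 83 = 3531 tonnes
Dilution = waste / total * 100
= 83 / 3531 * 100
= 0.02350608893 * 100
= 2.3506%

2.3506%


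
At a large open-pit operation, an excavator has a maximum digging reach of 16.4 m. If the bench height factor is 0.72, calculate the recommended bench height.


Bench height = reach * factor
= 16.4 * 0.72
= 11.808 m

11.808 m


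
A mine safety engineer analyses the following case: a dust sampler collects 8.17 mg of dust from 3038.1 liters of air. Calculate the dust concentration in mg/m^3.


2.6892 mg/m^3

Convert liters to m^3: 1 m^3 = 1000 L
Concentration = mass / volume * 1000
= 8.17 / 3038.1 * 1000
= 0.002689180738 * 1000
= 2.6892 mg/m^3


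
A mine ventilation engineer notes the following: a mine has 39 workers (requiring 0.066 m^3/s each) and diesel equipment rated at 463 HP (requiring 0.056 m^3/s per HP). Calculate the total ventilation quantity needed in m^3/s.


28.502 m^3/s

Airflow for workers:
Q_people = 39 * 0.066 = 2.574 m^3/s
Airflow for diesel equipment:
Q_diesel = 463 * 0.056 = 25.928 m^3/s
Total ventilation:
Q_total = 2.574 + 25.928
= 28.502 m^3/s


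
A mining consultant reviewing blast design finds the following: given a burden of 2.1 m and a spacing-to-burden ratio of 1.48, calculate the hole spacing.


3.108 m

Spacing = burden * ratio
= 2.1 * 1.48
= 3.108 m


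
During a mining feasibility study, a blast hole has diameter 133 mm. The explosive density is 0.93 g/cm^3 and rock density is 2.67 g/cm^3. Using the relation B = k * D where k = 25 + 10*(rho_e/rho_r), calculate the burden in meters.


First, compute k:
rho_e / rho_r = 0.93 / 2.67 = 0.3483146067
k = 25 + 10 * 0.3483146067 = 28.48314607
Then, compute burden:
B = k * D / 1000 = 28.48314607 * 133 / 1000
= 3788.258427 / 1000
= 3.7883 m

3.7883 m


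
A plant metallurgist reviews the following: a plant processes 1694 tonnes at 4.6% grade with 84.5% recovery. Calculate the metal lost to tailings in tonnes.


12.0782 tonnes

Total metal in feed:
= 1694 * 4.6 / 100 = 77.924 tonnes
Metal recovered:
= 77.924 * 84.5 / 100 = 65.84578 tonnes
Metal lost to tailings:
= 77.924 - 65.84578
= 12.0782 tonnes


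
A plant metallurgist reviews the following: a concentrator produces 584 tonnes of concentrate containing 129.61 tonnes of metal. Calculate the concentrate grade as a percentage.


Grade = (metal in concentrate / concentrate mass) * 100
= (129.61 / 584) * 100
= 0.2219349315 * 100
= 22.1935%

22.1935%


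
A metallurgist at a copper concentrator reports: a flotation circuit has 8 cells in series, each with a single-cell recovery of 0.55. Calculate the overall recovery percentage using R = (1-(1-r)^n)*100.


Complement of single-cell recovery:
1 - r = 1 - 0.55 = 0.45
Raise to power n:
(1 - r)^8 = 0.45^8 = 0.001681512539
Overall recovery:
R = (1 - 0.001681512539) * 100
= 99.8318%

99.8318%


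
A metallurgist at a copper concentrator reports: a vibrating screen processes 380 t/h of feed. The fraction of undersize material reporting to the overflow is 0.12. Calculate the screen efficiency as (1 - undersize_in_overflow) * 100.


Screen efficiency = (1 - fraction of undersize in overflow) * 100
= (1 - 0.12) * 100
= 0.88 * 100
= 88.0%

88.0%


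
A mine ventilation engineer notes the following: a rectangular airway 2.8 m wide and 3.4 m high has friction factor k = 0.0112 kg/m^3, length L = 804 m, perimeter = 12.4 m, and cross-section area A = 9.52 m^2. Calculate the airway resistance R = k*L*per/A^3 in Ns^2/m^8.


Compute the numerator:
k * L * per = 0.0112 * 804 * 12.4
= 111.65952
Compute the denominator:
A^3 = 9.52^3 = 862.801408
Resistance:
R = 111.65952 / 862.801408
= 0.1294 Ns^2/m^8

0.1294 Ns^2/m^8


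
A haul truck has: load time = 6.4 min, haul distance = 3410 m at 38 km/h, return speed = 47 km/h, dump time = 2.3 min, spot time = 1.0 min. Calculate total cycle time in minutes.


Convert haul speed to m/min: 38 * 1000/60 = 633.3333333 m/min
Haul time = 3410 / 633.3333333 = 5.384210526 min
Convert return speed to m/min: 47 * 1000/60 = 783.3333333 m/min
Return time = 3410 / 783.3333333 = 4.353191489 min
Total cycle time:
= 6.4 + 5.384210526 + 2.3 + 4.353191489 + 1.0
= 19.4374 min

19.4374 min


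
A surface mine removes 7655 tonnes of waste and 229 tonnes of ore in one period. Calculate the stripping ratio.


Stripping ratio = waste tonnage / ore tonnage
= 7655 / 229
= 33.4279

33.4279


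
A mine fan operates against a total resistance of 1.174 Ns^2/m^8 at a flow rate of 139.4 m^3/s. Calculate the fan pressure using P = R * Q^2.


Compute Q^2:
Q^2 = 139.4^2 = 19432.36
Compute pressure:
P = R * Q^2 = 1.174 * 19432.36
= 22813.5906 Pa

22813.5906 Pa


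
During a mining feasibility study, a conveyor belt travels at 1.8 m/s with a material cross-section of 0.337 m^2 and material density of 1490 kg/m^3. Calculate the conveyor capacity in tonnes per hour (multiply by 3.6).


Volumetric flow = speed * area
= 1.8 * 0.337 = 0.6066 m^3/s
Mass flow = volumetric * density
= 0.6066 * 1490 = 903.834 kg/s
Convert to t/h: multiply by 3.6
Capacity = 903.834 * 3.6
= 3253.8024 t/h

3253.8024 t/h


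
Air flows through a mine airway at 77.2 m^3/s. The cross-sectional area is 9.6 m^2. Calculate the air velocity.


8.0417 m/s

Velocity = flow rate / cross-sectional area
= 77.2 / 9.6
= 8.0417 m/s


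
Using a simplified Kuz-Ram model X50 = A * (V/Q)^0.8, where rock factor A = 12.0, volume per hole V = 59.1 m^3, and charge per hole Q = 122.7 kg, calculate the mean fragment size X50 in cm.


6.6892 cm

Compute V/Q:
V/Q = 59.1 / 122.7 = 0.4816625917
Raise to the power 0.8:
(V/Q)^0.8 = 0.4816625917^0.8 = 0.5574351296
Multiply by A:
X50 = 12.0 * 0.5574351296
= 6.6892 cm


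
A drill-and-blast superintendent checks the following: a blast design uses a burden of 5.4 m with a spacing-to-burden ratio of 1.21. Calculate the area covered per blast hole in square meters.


First, find the spacing:
Spacing = burden * ratio = 5.4 * 1.21
= 6.534 m
Then, calculate the area:
Area = burden * spacing = 5.4 * 6.534
= 35.2836 m^2

35.2836 m^2


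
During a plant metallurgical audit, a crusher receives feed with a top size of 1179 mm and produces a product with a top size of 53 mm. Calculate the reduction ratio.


22.2453

Reduction ratio = feed size / product size
= 1179 / 53
= 22.2453


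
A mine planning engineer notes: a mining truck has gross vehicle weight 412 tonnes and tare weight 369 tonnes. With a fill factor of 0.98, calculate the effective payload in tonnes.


Maximum payload = gross - tare
= 412 - 369 = 43 tonnes
Effective payload = max payload * fill factor
= 43 * 0.98
= 42.14 tonnes

42.14 tonnes


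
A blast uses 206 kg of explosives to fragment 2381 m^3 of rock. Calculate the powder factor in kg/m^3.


Powder factor = explosive mass / rock volume
= 206 / 2381
= 0.0865 kg/m^3

0.0865 kg/m^3


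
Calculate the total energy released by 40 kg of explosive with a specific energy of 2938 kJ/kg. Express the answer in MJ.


117.52 MJ

Energy = mass * specific_energy / 1000
= 40 * 2938 / 1000
= 117520 / 1000
= 117.52 MJ


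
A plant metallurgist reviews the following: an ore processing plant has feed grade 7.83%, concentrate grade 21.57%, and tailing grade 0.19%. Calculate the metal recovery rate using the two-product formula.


98.4406%

Using the two-product formula:
R = 100 * c * (f - t) / (f * (c - t))
Numerator = 100 * 21.57 * (7.83 - 0.19)
= 100 * 21.57 * 7.64
= 16479.48
Denominator = 7.83 * (21.57 - 0.19)
= 7.83 * 21.38
= 167.4054
R = 16479.48 / 167.4054
= 98.4406%


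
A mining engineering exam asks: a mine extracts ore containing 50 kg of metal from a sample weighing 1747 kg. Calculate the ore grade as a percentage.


Ore grade = (metal mass / ore mass) * 100
= (50 / 1747) * 100
= 0.02862049227 * 100
= 2.862%

2.862%


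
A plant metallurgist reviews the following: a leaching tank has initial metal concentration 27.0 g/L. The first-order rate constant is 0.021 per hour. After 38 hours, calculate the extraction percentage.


Compute the exponent:
-k * t = -0.021 * 38 = -0.798
Remaining concentration:
C = 27.0 * exp(-0.798)
= 27.0 * 0.4502285213
= 12.15617008 g/L
Extracted = 27.0 - 12.15617008 = 14.84382992 g/L
Extraction % = 14.84382992 / 27.0 * 100
= 54.9771%

54.9771%


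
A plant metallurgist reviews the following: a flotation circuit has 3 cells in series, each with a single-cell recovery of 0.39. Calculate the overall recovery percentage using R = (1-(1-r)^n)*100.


77.3019%

Complement of single-cell recovery:
1 - r = 1 - 0.39 = 0.61
Raise to power n:
(1 - r)^3 = 0.61^3 = 0.226981
Overall recovery:
R = (1 - 0.226981) * 100
= 77.3019%


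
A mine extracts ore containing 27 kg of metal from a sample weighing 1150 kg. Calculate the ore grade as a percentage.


Ore grade = (metal mass / ore mass) * 100
= (27 / 1150) * 100
= 0.02347826087 * 100
= 2.3478%

2.3478%
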